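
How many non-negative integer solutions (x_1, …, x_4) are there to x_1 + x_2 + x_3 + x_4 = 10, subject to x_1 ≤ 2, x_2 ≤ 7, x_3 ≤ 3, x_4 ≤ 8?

88

Without the upper bounds there are C(13,3) = 286 ways to split 10 among 4 variables.
Subtract solutions that violate a single cap (substitute x_i' = x_i − (cap_i+1)): x_1 ≥ 3 gives C(10,3) = 120; x_2 ≥ 8 gives C(5,3) = 10; x_3 ≥ 4 gives C(9,3) = 84; x_4 ≥ 9 gives C(4,3) = 4. Together 218.
Add back pairs where two caps are both exceeded: 0 + 20 + 0 + 0 + 0 + 0 = 20.
By inclusion–exclusion the count is 286 − 218 + 20 = 88.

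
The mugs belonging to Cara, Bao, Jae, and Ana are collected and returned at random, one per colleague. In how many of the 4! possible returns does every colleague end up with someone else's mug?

Count assignments avoiding every fixed point. For any j of the 4 colleagues fixed to their own mug, the other 4−j can be arranged in (4−j)! ways.
By inclusion–exclusion this is Σ_{j=0}^{4} (−1)^j C(4,j)·(4−j)!.
Computing: 24 − 24 + 12 − 4 + 1 = 9.

9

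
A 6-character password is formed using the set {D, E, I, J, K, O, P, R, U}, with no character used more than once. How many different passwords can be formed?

60480

With no repetition, fill the 6 characters in order: 9 choices, then 8, down to 4.
That product is 9 × 8 × 7 × 6 × 5 × 4 = 60480.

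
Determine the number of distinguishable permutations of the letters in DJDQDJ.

60

Letter multiplicities in DJDQDJ: D×3, J×2, Q×1.
So there are 6! / (3!·2!) = 60 distinguishable arrangements.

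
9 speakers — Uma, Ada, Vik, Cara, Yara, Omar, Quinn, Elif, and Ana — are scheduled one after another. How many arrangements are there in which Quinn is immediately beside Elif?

Glue Quinn and Elif into one block (2 internal orders), leaving 8 units to arrange in a row.
So the count is 2·(8)! = 80640.

80640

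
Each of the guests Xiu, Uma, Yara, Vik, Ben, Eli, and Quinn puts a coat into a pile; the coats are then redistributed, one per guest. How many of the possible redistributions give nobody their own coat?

Count assignments avoiding every fixed point. For any j of the 7 guests fixed to their own coat, the other 7−j can be arranged in (7−j)! ways.
By inclusion–exclusion this is Σ_{j=0}^{7} (−1)^j C(7,j)·(7−j)!.
Computing: 5040 − 5040 + 2520 − 840 + 210 − 42 + 7 − 1 = 1854.

1854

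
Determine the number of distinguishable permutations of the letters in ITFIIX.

120

Letter multiplicities in ITFIIX: F×1, I×3, T×1, X×1.
The number of distinct arrangements is 6!/(3!) = 720/6 = 120.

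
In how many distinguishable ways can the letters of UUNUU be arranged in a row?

5

UUNUU has 5 letters with U appearing 4 times.
The number of distinct arrangements is 5!/(4!) = 120/24 = 5.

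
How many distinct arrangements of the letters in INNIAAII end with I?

Fix I in the last position and arrange the remaining 7 letters.
Those 7 letters have A appearing twice, I appearing 3 times, and N appearing twice, giving (7)!/(3!·2!·2!) = 210.

210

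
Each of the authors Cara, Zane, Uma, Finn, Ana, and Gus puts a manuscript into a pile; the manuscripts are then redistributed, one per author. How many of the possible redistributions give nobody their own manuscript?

This is the derangement count D_6: permutations of 6 items with no fixed point.
By inclusion–exclusion this is Σ_{j=0}^{6} (−1)^j C(6,j)·(6−j)!.
Computing: 720 − 720 + 360 − 120 + 30 − 6 + 1 = 265.

265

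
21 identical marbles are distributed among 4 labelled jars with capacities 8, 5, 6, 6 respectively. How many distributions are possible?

By stars and bars, unrestricted non-negative solutions to x_1+…+x_4 = 21 number C(21+3,3) = 2024.
Subtract solutions that violate a single cap (substitute x_i' = x_i − (cap_i+1)): x_1 ≥ 9 gives C(15,3) = 455; x_2 ≥ 6 gives C(18,3) = 816; x_3 ≥ 7 gives C(17,3) = 680; x_4 ≥ 7 gives C(17,3) = 680. Together 2631.
Add back pairs where two caps are both exceeded: 84 + 56 + 56 + 165 + 165 + 120 = 646.
Subtract triples: 0 + 0 + 0 + 4 = 4.
By inclusion–exclusion the count is 2024 − 2631 + 646 − 4 = 35.

35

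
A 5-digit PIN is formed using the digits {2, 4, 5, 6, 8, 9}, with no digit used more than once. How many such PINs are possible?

720

This is a permutation of 5 out of 6: P(6,5) = 6!/1!.
That product is 6 × 5 × 4 × 3 × 2 = 720.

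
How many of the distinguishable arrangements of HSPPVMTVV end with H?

3360

With the last slot taken by H, it remains to arrange the other 8 letters (SPPVMTVV).
Those 8 letters have P appearing twice and V appearing 3 times, giving (8)!/(3!·2!) = 3360.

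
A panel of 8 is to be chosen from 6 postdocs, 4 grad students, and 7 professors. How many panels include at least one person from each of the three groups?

22813

Total 8-person selections from all 17: C(17,8) = 24310.
Subtract selections that omit an entire group: no postdocs → C(11,8) = 165; no grad students → C(13,8) = 1287; no professors → C(10,8) = 45.
Add back selections omitting two groups (i.e. drawn from a single group): C(6,8) + C(4,8) + C(7,8) = 0.
By inclusion–exclusion: 24310 − 1497 + 0 = 22813.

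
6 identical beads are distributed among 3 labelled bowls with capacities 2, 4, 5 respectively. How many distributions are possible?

Without the upper bounds there are C(8,2) = 28 ways to split 6 among 3 bowls.
Subtract solutions that violate a single cap (substitute x_i' = x_i − (cap_i+1)): x_1 ≥ 3 gives C(5,2) = 10; x_2 ≥ 5 gives C(3,2) = 3; x_3 ≥ 6 gives C(2,2) = 1. Together 14.
No two caps can be exceeded simultaneously, so the pair terms are all 0.
By inclusion–exclusion the count is 28 − 14 + 0 = 14.

14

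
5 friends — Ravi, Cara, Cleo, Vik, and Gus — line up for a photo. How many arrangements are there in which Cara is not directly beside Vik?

Of the 5! = 120 arrangements, those with Cara and Vik adjacent number 2 × 4! = 48 (treat the pair as a block with 2 internal orders).
Complementary counting: 120 − 48 = 72.

72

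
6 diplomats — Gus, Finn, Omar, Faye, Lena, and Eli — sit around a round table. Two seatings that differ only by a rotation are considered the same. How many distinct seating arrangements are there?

120

Around a circle, 6 distinct people have 6!/6 = (5)! = 120 rotationally distinct seatings.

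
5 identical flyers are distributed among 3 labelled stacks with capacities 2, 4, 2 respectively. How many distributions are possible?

8

Without the upper bounds there are C(7,2) = 21 ways to split 5 among 3 stacks.
Subtract solutions that violate a single cap (substitute x_i' = x_i − (cap_i+1)): x_1 ≥ 3 gives C(4,2) = 6; x_2 ≥ 5 gives C(2,2) = 1; x_3 ≥ 3 gives C(4,2) = 6. Together 13.
No two caps can be exceeded simultaneously, so the pair terms are all 0.
By inclusion–exclusion the count is 21 − 13 + 0 = 8.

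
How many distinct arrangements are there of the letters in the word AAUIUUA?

Letter multiplicities in AAUIUUA: A×3, I×1, U×3.
The number of distinct arrangements is 7!/(3!·3!) = 5040/36 = 140.

140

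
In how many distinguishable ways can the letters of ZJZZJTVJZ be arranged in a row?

2520

Letter multiplicities in ZJZZJTVJZ: J×3, T×1, V×1, Z×4.
The number of distinct arrangements is 9!/(4!·3!) = 362880/144 = 2520.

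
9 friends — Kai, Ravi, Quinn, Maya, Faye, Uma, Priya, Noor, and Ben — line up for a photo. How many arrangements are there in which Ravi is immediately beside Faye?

Treat {Ravi, Faye} as a single unit. There are 8 units to order, and the pair itself can be ordered 2 ways.
That gives 2 × 8! = 2 × 40320 = 80640.

80640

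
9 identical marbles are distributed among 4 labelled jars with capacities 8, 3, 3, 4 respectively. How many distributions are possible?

By stars and bars, unrestricted non-negative solutions to x_1+…+x_4 = 9 number C(9+3,3) = 220.
Subtract solutions that violate a single cap (substitute x_i' = x_i − (cap_i+1)): x_1 ≥ 9 gives C(3,3) = 1; x_2 ≥ 4 gives C(8,3) = 56; x_3 ≥ 4 gives C(8,3) = 56; x_4 ≥ 5 gives C(7,3) = 35. Together 148.
Add back pairs where two caps are both exceeded: 0 + 0 + 0 + 4 + 1 + 1 = 6.
By inclusion–exclusion the count is 220 − 148 + 6 = 78.

78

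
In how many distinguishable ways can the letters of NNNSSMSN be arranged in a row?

280

Letter multiplicities in NNNSSMSN: M×1, N×4, S×3.
Dividing 8! = 40320 by 4!·3! = 144 for the repeated letters gives 280.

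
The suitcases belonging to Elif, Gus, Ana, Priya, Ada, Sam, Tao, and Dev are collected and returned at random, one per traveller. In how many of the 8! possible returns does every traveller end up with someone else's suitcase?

14833

Let Aᵢ be the assignments in which traveller i gets their own suitcase. We want the size of the complement of A₁∪…∪A_8.
By inclusion–exclusion this is Σ_{j=0}^{8} (−1)^j C(8,j)·(8−j)!.
Computing: 40320 − 40320 + 20160 − 6720 + 1680 − 336 + 56 − 8 + 1 = 14833.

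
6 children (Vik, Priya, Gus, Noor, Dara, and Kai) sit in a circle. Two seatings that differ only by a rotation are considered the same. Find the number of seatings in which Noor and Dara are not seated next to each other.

72

All circular seatings of 6 people number (5)! = 120.
Those with Noor next to Dara: fuse the pair into one unit and seat 5 units around a circle — 2·(4)! = 48.
Subtracting, 120 − 48 = 72.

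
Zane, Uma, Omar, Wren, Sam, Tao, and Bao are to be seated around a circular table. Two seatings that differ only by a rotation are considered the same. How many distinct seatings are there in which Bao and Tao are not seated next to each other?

All circular seatings of 7 people number (6)! = 720.
Those with Bao next to Tao: fuse the pair into one unit and seat 6 units around a circle — 2·(5)! = 240.
Subtracting, 720 − 240 = 480.

480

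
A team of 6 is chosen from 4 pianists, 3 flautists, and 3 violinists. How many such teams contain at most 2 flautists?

175

Split by how many flautists are chosen (0 through 2).
Sum: C(3,0)·C(7,6) + C(3,1)·C(7,5) + C(3,2)·C(7,4) = 7 + 63 + 105 = 175.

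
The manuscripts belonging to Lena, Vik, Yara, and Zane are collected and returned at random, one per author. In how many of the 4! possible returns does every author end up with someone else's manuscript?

Let Aᵢ be the assignments in which author i gets their own manuscript. We want the size of the complement of A₁∪…∪A_4.
By inclusion–exclusion this is Σ_{j=0}^{4} (−1)^j C(4,j)·(4−j)!.
Computing: 24 − 24 + 12 − 4 + 1 = 9.

9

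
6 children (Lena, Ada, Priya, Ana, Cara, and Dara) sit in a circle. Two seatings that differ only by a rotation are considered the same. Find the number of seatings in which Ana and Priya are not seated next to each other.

72

All circular seatings of 6 people number (5)! = 120.
Seatings with Ana beside Priya: treat them as a block with 2 internal orders, giving 2 × (4)! = 48.
Subtracting, 120 − 48 = 72.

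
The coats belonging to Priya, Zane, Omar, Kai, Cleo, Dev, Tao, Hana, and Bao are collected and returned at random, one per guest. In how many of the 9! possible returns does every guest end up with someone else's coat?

133496

This is the derangement count D_9: permutations of 9 items with no fixed point.
By inclusion–exclusion this is Σ_{j=0}^{9} (−1)^j C(9,j)·(9−j)!.
Computing: 362880 − 362880 + 181440 − 60480 + 15120 − 3024 + 504 − 72 + 9 − 1 = 133496.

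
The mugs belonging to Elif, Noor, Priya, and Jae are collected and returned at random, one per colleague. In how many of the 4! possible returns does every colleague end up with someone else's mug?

Let Aᵢ be the assignments in which colleague i gets their own mug. We want the size of the complement of A₁∪…∪A_4.
By inclusion–exclusion this is Σ_{j=0}^{4} (−1)^j C(4,j)·(4−j)!.
Computing: 24 − 24 + 12 − 4 + 1 = 9.

9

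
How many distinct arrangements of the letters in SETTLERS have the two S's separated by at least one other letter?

3780

There are 8!/(2!·2!·2!) = 5040 arrangements of SETTLERS in total.
If the two S's are adjacent, glue them into one block, leaving 7 items to arrange: (7)!/(2!·2!) = 1260 ways.
Subtracting, 5040 − 1260 = 3780 arrangements keep the S's apart.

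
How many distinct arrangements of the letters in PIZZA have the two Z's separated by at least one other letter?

36

There are 5!/(2!) = 60 arrangements of PIZZA in total.
Arrangements with the Z's together: treat ZZ as one letter, giving (4)! = 24.
Hence 60 − 24 = 36.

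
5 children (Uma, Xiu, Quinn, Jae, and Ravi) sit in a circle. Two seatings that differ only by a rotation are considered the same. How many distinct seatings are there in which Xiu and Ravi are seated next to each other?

12

Glue Xiu and Ravi into a block (2 internal orders). Seating 4 units around a circle gives (3)! arrangements.
So 2 × (3)! = 2 × 6 = 12.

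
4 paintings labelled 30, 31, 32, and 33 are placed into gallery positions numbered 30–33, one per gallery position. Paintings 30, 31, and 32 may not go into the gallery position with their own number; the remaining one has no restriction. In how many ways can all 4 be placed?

11

Let Aᵢ (for i ∈ {30, 31, 32}) be the placements that put painting i in its forbidden gallery position. Any j of these fix j positions, leaving (4−j)! ways to fill the rest, and there are C(3,j) ways to pick which j.
By inclusion–exclusion, the number of valid placements is Σ_{j=0}^{3} (−1)^j C(3,j)·(4−j)!.
Computing: 24 − 18 + 6 − 1 = 11.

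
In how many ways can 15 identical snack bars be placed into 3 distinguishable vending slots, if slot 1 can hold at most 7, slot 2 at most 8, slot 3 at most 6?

28

Ignoring the caps, the number of non-negative solutions to x_1+…+x_3 = 15 is C(17,2) = 136.
Subtract solutions that violate a single cap (substitute x_i' = x_i − (cap_i+1)): x_1 ≥ 8 gives C(9,2) = 36; x_2 ≥ 9 gives C(8,2) = 28; x_3 ≥ 7 gives C(10,2) = 45. Together 109.
Add back pairs where two caps are both exceeded: 0 + 1 + 0 = 1.
By inclusion–exclusion the count is 136 − 109 + 1 = 28.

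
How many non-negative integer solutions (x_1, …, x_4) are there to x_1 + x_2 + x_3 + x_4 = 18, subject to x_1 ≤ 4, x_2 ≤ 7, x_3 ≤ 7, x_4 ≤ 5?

55

Without the upper bounds there are C(21,3) = 1330 ways to split 18 among 4 variables.
Subtract solutions that violate a single cap (substitute x_i' = x_i − (cap_i+1)): x_1 ≥ 5 gives C(16,3) = 560; x_2 ≥ 8 gives C(13,3) = 286; x_3 ≥ 8 gives C(13,3) = 286; x_4 ≥ 6 gives C(15,3) = 455. Together 1587.
Add back pairs where two caps are both exceeded: 56 + 56 + 120 + 10 + 35 + 35 = 312.
By inclusion–exclusion the count is 1330 − 1587 + 312 = 55.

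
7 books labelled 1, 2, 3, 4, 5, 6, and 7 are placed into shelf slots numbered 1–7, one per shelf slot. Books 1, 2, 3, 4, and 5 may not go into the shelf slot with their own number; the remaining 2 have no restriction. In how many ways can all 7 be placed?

Let Aᵢ (for 1 ≤ i ≤ 5) be the placements that put book i in its forbidden shelf slot. Any j of these fix j positions, leaving (7−j)! ways to fill the rest, and there are C(5,j) ways to pick which j.
By inclusion–exclusion, the number of valid placements is Σ_{j=0}^{5} (−1)^j C(5,j)·(7−j)!.
Computing: 5040 − 3600 + 1200 − 240 + 30 − 2 = 2428.

2428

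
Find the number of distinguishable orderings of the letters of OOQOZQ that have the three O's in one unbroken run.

Treat the 3 copies of O as a single block. The multiset to arrange is then {OOO, Q, Q, Z}, 4 items in all.
That gives (4)!/(2!) = 12 arrangements.

12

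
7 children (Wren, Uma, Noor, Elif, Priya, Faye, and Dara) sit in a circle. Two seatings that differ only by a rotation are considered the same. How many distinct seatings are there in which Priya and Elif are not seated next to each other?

480

All circular seatings of 7 people number (6)! = 720.
Seatings with Priya beside Elif: treat them as a block with 2 internal orders, giving 2 × (5)! = 240.
Subtracting, 720 − 240 = 480.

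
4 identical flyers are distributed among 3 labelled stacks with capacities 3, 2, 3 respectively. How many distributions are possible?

By stars and bars, unrestricted non-negative solutions to x_1+…+x_3 = 4 number C(4+2,2) = 15.
Subtract solutions that violate a single cap (substitute x_i' = x_i − (cap_i+1)): x_1 ≥ 4 gives C(2,2) = 1; x_2 ≥ 3 gives C(3,2) = 3; x_3 ≥ 4 gives C(2,2) = 1. Together 5.
No two caps can be exceeded simultaneously, so the pair terms are all 0.
By inclusion–exclusion the count is 15 − 5 + 0 = 10.

10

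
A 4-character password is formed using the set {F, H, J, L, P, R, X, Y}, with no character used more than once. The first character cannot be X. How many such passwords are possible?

1470

The first character has 8−1 = 7 choices (anything except X).
The remaining 3 characters are filled from the other 7 symbols without repetition: 7 × 6 × 5 = 210.
Total: 7 × 210 = 1470.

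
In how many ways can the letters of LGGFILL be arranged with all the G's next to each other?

120

Treat the 2 copies of G as a single block. The multiset to arrange is then {GG, F, I, L, L, L}, 6 items in all.
That gives (6)!/(3!) = 120 arrangements.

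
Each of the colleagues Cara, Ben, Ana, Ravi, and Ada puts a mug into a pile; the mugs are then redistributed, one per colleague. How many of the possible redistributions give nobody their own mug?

44

This is the derangement count D_5: permutations of 5 items with no fixed point.
By inclusion–exclusion this is Σ_{j=0}^{5} (−1)^j C(5,j)·(5−j)!.
Computing: 120 − 120 + 60 − 20 + 5 − 1 = 44.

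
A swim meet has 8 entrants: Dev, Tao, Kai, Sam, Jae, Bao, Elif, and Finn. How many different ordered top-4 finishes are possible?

There are 8 choices for 1st place, 7 for 2nd, and so on down to 5 for position 4.
That gives 8 × 7 × 6 × 5 = 1680.

1680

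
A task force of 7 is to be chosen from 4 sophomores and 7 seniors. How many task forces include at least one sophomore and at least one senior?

329

With no constraint there are C(11,7) = 330 possible selections.
Selections missing a whole group: no sophomores → C(7,7) = 1; no seniors → C(4,7) = 0.
Both groups omitted at once is impossible, so 330 − 1 = 329.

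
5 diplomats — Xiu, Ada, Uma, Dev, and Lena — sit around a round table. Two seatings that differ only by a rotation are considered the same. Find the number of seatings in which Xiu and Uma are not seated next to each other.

12

Without the restriction there are (4)! = 24 seatings.
Seatings with Xiu beside Uma: treat them as a block with 2 internal orders, giving 2 × (3)! = 12.
Subtracting, 24 − 12 = 12.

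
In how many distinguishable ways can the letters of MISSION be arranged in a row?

1260

MISSION has 7 letters with I appearing twice and S appearing twice.
Dividing 7! = 5040 by 2!·2! = 4 for the repeated letters gives 1260.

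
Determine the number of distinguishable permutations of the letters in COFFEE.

The 6 letters of COFFEE have repeats: E appearing twice and F appearing twice.
So there are 6! / (2!·2!) = 180 distinguishable arrangements.

180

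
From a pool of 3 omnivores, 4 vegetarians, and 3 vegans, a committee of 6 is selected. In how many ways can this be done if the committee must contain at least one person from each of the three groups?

195

Unrestricted: C(10,6) = 210 ways to pick any 6 of the 10.
Selections missing a whole group: no omnivores → C(7,6) = 7; no vegetarians → C(6,6) = 1; no vegans → C(7,6) = 7.
Add back selections omitting two groups (i.e. drawn from a single group): C(3,6) + C(4,6) + C(3,6) = 0.
By inclusion–exclusion: 210 − 15 + 0 = 195.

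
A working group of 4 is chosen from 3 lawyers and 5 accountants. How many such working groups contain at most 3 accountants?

65

Split by how many accountants are chosen (0 through 3).
Sum: C(5,0)·C(3,4) + C(5,1)·C(3,3) + C(5,2)·C(3,2) + C(5,3)·C(3,1) = 0 + 5 + 30 + 30 = 65.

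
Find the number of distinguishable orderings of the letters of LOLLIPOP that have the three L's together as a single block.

Treat the 3 copies of L as a single block. The multiset to arrange is then {LLL, I, O, O, P, P}, 6 items in all.
That gives (6)!/(2!·2!) = 180 arrangements.

180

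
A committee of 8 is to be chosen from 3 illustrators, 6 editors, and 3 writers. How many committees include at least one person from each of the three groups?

Total 8-person selections from all 12: C(12,8) = 495.
Subtract selections that omit an entire group: no illustrators → C(9,8) = 9; no editors → C(6,8) = 0; no writers → C(9,8) = 9.
Add back selections omitting two groups (i.e. drawn from a single group): C(3,8) + C(6,8) + C(3,8) = 0.
By inclusion–exclusion: 495 − 18 + 0 = 477.

477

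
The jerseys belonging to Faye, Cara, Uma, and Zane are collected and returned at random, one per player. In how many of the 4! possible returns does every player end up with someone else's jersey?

9

Count assignments avoiding every fixed point. For any j of the 4 players fixed to their old jersey, the other 4−j can be arranged in (4−j)! ways.
By inclusion–exclusion this is Σ_{j=0}^{4} (−1)^j C(4,j)·(4−j)!.
Computing: 24 − 24 + 12 − 4 + 1 = 9.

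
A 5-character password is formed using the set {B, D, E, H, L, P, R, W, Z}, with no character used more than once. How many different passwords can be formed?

With no repetition, fill the 5 characters in order: 9 choices, then 8, down to 5.
9 × 8 × 7 × 6 × 5 = 15120.

15120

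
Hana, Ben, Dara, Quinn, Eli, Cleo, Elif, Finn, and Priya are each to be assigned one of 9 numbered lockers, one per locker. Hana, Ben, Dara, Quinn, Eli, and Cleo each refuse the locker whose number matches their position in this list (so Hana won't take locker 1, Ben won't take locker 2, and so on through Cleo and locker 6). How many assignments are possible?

Let Aᵢ (for 1 ≤ i ≤ 6) be the placements that put person i in their forbidden locker. Any j of these fix j positions, leaving (9−j)! ways to fill the rest, and there are C(6,j) ways to pick which j.
By inclusion–exclusion, the number of valid placements is Σ_{j=0}^{6} (−1)^j C(6,j)·(9−j)!.
Computing: 362880 − 241920 + 75600 − 14400 + 1800 − 144 + 6 = 183822.

183822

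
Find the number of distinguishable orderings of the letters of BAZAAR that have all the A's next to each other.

Treat the 3 copies of A as a single block. The multiset to arrange is then {AAA, B, R, Z}, 4 items in all.
All 4 items are distinct, so there are (4)! = 24 arrangements.

24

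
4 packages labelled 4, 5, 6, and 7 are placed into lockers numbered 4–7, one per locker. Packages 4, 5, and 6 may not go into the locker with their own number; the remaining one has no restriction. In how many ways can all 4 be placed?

Let Aᵢ (for i ∈ {4, 5, 6}) be the placements that put package i in its forbidden locker. Any j of these fix j positions, leaving (4−j)! ways to fill the rest, and there are C(3,j) ways to pick which j.
By inclusion–exclusion, the number of valid placements is Σ_{j=0}^{3} (−1)^j C(3,j)·(4−j)!.
Computing: 24 − 18 + 6 − 1 = 11.

11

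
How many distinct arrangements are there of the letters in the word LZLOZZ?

Letter multiplicities in LZLOZZ: L×2, O×1, Z×3.
So there are 6! / (3!·2!) = 60 distinguishable arrangements.

60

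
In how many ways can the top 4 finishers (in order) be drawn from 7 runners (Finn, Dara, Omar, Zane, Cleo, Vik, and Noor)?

840

This is an ordered selection of 4 from 7: P(7,4).
That gives 7 × 6 × 5 × 4 = 840.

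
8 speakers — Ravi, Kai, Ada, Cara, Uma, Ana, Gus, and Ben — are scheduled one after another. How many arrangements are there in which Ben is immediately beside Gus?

Treat {Ben, Gus} as a single unit. There are 7 units to order, and the pair itself can be ordered 2 ways.
That gives 2 × 7! = 2 × 5040 = 10080.

10080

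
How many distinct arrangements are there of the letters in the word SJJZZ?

30

SJJZZ has 5 letters with J appearing twice and Z appearing twice.
The number of distinct arrangements is 5!/(2!·2!) = 120/4 = 30.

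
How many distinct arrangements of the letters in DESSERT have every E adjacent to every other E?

Treat the 2 copies of E as a single block. The multiset to arrange is then {EE, D, R, S, S, T}, 6 items in all.
That gives (6)!/(2!) = 360 arrangements.

360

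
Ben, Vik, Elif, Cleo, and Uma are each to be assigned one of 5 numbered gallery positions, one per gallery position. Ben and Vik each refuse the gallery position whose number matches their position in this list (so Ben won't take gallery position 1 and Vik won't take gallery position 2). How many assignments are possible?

78

Let Aᵢ (for i ∈ {1, 2}) be the placements that put person i in their forbidden gallery position. Any j of these fix j positions, leaving (5−j)! ways to fill the rest, and there are C(2,j) ways to pick which j.
By inclusion–exclusion, the number of valid placements is Σ_{j=0}^{2} (−1)^j C(2,j)·(5−j)!.
Computing: 120 − 48 + 6 = 78.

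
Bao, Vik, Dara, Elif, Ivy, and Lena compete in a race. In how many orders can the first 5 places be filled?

720

This is an ordered selection of 5 from 6: P(6,5).
That gives 6 × 5 × 4 × 3 × 2 = 720.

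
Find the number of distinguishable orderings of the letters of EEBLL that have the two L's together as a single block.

12

Treat the 2 copies of L as a single block. The multiset to arrange is then {LL, B, E, E}, 4 items in all.
That gives (4)!/(2!) = 12 arrangements.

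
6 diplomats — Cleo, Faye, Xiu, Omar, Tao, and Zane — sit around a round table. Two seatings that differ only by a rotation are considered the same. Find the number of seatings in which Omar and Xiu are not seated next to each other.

72

All circular seatings of 6 people number (5)! = 120.
Seatings with Omar beside Xiu: treat them as a block with 2 internal orders, giving 2 × (4)! = 48.
Subtracting, 120 − 48 = 72.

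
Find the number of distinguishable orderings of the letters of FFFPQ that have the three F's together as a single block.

Treat the 3 copies of F as a single block. The multiset to arrange is then {FFF, P, Q}, 3 items in all.
All 3 items are distinct, so there are (3)! = 6 arrangements.

6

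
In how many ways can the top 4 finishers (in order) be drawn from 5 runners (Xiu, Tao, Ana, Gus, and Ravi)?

120

This is an ordered selection of 4 from 5: P(5,4).
That gives 5 × 4 × 3 × 2 = 120.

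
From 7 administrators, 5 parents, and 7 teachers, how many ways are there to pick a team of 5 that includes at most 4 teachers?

Split by how many teachers are chosen (0 through 4).
Sum: C(7,0)·C(12,5) + C(7,1)·C(12,4) + C(7,2)·C(12,3) + C(7,3)·C(12,2) + C(7,4)·C(12,1) = 792 + 3465 + 4620 + 2310 + 420 = 11607.

11607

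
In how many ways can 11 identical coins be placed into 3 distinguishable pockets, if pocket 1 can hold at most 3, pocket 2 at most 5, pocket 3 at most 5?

6

By stars and bars, unrestricted non-negative solutions to x_1+…+x_3 = 11 number C(11+2,2) = 78.
Subtract solutions that violate a single cap (substitute x_i' = x_i − (cap_i+1)): x_1 ≥ 4 gives C(9,2) = 36; x_2 ≥ 6 gives C(7,2) = 21; x_3 ≥ 6 gives C(7,2) = 21. Together 78.
Add back pairs where two caps are both exceeded: 3 + 3 + 0 = 6.
By inclusion–exclusion the count is 78 − 78 + 6 = 6.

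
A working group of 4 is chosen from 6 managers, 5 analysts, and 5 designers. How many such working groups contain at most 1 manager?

930

Split by how many managers are chosen (0 through 1).
Sum: C(6,0)·C(10,4) + C(6,1)·C(10,3) = 210 + 720 = 930.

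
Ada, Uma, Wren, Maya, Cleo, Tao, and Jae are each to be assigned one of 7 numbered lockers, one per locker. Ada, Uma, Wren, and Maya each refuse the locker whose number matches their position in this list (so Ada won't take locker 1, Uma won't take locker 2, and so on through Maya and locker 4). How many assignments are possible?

Let Aᵢ (for 1 ≤ i ≤ 4) be the placements that put person i in their forbidden locker. Any j of these fix j positions, leaving (7−j)! ways to fill the rest, and there are C(4,j) ways to pick which j.
By inclusion–exclusion, the number of valid placements is Σ_{j=0}^{4} (−1)^j C(4,j)·(7−j)!.
Computing: 5040 − 2880 + 720 − 96 + 6 = 2790.

2790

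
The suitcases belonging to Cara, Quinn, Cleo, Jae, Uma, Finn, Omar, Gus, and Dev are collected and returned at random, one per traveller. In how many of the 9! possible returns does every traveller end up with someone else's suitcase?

133496

Count assignments avoiding every fixed point. For any j of the 9 travellers fixed to their own suitcase, the other 9−j can be arranged in (9−j)! ways.
By inclusion–exclusion this is Σ_{j=0}^{9} (−1)^j C(9,j)·(9−j)!.
Computing: 362880 − 362880 + 181440 − 60480 + 15120 − 3024 + 504 − 72 + 9 − 1 = 133496.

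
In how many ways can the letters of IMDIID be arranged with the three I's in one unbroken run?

Treat the 3 copies of I as a single block. The multiset to arrange is then {III, D, D, M}, 4 items in all.
That gives (4)!/(2!) = 12 arrangements.

12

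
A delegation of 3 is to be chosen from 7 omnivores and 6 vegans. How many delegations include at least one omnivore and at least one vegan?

Total 3-person selections from all 13: C(13,3) = 286.
Selections missing a whole group: no omnivores → C(6,3) = 20; no vegans → C(7,3) = 35.
Both groups omitted at once is impossible, so 286 − 55 = 231.

231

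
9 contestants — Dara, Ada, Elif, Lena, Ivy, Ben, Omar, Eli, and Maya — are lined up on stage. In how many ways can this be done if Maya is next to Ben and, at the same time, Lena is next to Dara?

20160

Treat {Maya,Ben} as one block (2 orders) and {Lena,Dara} as another (2 orders).
That leaves 7 units to arrange: 2 × 2 × 7! = 4 × 5040 = 20160.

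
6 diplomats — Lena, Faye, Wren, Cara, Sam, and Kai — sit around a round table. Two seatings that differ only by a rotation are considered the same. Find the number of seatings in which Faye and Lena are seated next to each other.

Glue Faye and Lena into a block (2 internal orders). Seating 5 units around a circle gives (4)! arrangements.
So 2 × (4)! = 2 × 24 = 48.

48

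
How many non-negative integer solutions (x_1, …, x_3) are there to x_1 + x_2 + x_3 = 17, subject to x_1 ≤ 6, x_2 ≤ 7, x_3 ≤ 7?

10

By stars and bars, unrestricted non-negative solutions to x_1+…+x_3 = 17 number C(17+2,2) = 171.
Subtract solutions that violate a single cap (substitute x_i' = x_i − (cap_i+1)): x_1 ≥ 7 gives C(12,2) = 66; x_2 ≥ 8 gives C(11,2) = 55; x_3 ≥ 8 gives C(11,2) = 55. Together 176.
Add back pairs where two caps are both exceeded: 6 + 6 + 3 = 15.
By inclusion–exclusion the count is 171 − 176 + 15 = 10.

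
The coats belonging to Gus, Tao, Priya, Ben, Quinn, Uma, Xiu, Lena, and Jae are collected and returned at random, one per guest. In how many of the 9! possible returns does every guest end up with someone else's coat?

133496

Let Aᵢ be the assignments in which guest i gets their own coat. We want the size of the complement of A₁∪…∪A_9.
By inclusion–exclusion this is Σ_{j=0}^{9} (−1)^j C(9,j)·(9−j)!.
Computing: 362880 − 362880 + 181440 − 60480 + 15120 − 3024 + 504 − 72 + 9 − 1 = 133496.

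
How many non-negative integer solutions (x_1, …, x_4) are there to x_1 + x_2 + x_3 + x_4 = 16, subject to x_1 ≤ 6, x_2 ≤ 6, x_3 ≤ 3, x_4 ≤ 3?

10

Ignoring the caps, the number of non-negative solutions to x_1+…+x_4 = 16 is C(19,3) = 969.
Subtract solutions that violate a single cap (substitute x_i' = x_i − (cap_i+1)): x_1 ≥ 7 gives C(12,3) = 220; x_2 ≥ 7 gives C(12,3) = 220; x_3 ≥ 4 gives C(15,3) = 455; x_4 ≥ 4 gives C(15,3) = 455. Together 1350.
Add back pairs where two caps are both exceeded: 10 + 56 + 56 + 56 + 56 + 165 = 399.
Subtract triples: 0 + 0 + 4 + 4 = 8.
By inclusion–exclusion the count is 969 − 1350 + 399 − 8 = 10.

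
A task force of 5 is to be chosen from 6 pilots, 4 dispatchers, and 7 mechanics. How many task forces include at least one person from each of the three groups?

Total 5-person selections from all 17: C(17,5) = 6188.
Selections missing a whole group: no pilots → C(11,5) = 462; no dispatchers → C(13,5) = 1287; no mechanics → C(10,5) = 252.
Add back selections omitting two groups (i.e. drawn from a single group): C(6,5) + C(4,5) + C(7,5) = 27.
By inclusion–exclusion: 6188 − 2001 + 27 = 4214.

4214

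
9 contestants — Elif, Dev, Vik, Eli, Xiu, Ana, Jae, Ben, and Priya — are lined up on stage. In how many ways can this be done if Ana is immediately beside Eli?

80640

Place the 7 others and the Ana-Eli pair as 8 objects in a line; the pair has 2 internal arrangements.
So the count is 2·(8)! = 80640.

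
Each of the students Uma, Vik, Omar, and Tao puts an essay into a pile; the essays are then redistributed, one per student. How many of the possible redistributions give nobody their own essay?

9

This is the derangement count D_4: permutations of 4 items with no fixed point.
By inclusion–exclusion this is Σ_{j=0}^{4} (−1)^j C(4,j)·(4−j)!.
Computing: 24 − 24 + 12 − 4 + 1 = 9.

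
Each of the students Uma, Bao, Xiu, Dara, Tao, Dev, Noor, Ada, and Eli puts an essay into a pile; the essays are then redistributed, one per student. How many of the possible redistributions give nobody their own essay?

This is the derangement count D_9: permutations of 9 items with no fixed point.
By inclusion–exclusion this is Σ_{j=0}^{9} (−1)^j C(9,j)·(9−j)!.
Computing: 362880 − 362880 + 181440 − 60480 + 15120 − 3024 + 504 − 72 + 9 − 1 = 133496.

133496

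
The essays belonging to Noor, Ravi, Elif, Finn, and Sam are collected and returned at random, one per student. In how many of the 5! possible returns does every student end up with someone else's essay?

This is the derangement count D_5: permutations of 5 items with no fixed point.
By inclusion–exclusion this is Σ_{j=0}^{5} (−1)^j C(5,j)·(5−j)!.
Computing: 120 − 120 + 60 − 20 + 5 − 1 = 44.

44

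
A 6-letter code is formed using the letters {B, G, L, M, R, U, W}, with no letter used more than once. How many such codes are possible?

5040

With no repetition, fill the 6 letters in order: 7 choices, then 6, down to 2.
7 × 6 × 5 × 4 × 3 × 2 = 5040.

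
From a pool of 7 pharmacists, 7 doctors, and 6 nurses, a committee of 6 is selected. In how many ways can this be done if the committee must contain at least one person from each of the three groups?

With no constraint there are C(20,6) = 38760 possible selections.
Subtract selections that omit an entire group: no pharmacists → C(13,6) = 1716; no doctors → C(13,6) = 1716; no nurses → C(14,6) = 3003.
Add back selections omitting two groups (i.e. drawn from a single group): C(7,6) + C(7,6) + C(6,6) = 15.
By inclusion–exclusion: 38760 − 6435 + 15 = 32340.

32340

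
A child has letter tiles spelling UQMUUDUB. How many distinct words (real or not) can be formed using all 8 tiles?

UQMUUDUB has 8 letters with U appearing 4 times.
So there are 8! / (4!) = 1680 distinguishable arrangements.

1680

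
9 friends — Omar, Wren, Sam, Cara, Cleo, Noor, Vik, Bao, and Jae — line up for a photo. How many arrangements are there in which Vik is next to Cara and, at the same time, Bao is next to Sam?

20160

Treat {Vik,Cara} as one block (2 orders) and {Bao,Sam} as another (2 orders).
That leaves 7 units to arrange: 2 × 2 × 7! = 4 × 5040 = 20160.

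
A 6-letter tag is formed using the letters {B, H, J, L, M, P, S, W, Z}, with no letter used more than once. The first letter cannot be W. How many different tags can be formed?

The first letter has 9−1 = 8 choices (anything except W).
The remaining 5 letters are filled from the other 8 symbols without repetition: 8 × 7 × 6 × 5 × 4 = 6720.
Total: 8 × 6720 = 53760.

53760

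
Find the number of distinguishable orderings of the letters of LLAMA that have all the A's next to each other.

Treat the 2 copies of A as a single block. The multiset to arrange is then {AA, L, L, M}, 4 items in all.
That gives (4)!/(2!) = 12 arrangements.

12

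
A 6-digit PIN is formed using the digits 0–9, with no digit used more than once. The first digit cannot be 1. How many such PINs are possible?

The first digit has 10−1 = 9 choices (anything except 1).
The remaining 5 digits are filled from the other 9 symbols without repetition: 9 × 8 × 7 × 6 × 5 = 15120.
Total: 9 × 15120 = 136080.

136080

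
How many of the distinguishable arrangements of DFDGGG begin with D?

With the first slot taken by D, it remains to arrange the other 5 letters (FDGGG).
Those 5 letters have G appearing 3 times, giving (5)!/(3!) = 20.

20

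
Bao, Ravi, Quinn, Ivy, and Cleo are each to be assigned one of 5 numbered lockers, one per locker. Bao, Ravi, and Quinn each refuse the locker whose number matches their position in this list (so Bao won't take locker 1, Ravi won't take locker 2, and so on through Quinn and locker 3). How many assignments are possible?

64

Let Aᵢ (for i ∈ {1, 2, 3}) be the placements that put person i in their forbidden locker. Any j of these fix j positions, leaving (5−j)! ways to fill the rest, and there are C(3,j) ways to pick which j.
By inclusion–exclusion, the number of valid placements is Σ_{j=0}^{3} (−1)^j C(3,j)·(5−j)!.
Computing: 120 − 72 + 18 − 2 = 64.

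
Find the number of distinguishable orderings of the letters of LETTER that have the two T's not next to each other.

120

Total arrangements of LETTER: 6!/(2!·2!) = 180.
Arrangements with the T's together: treat TT as one letter, giving (5)!/(2!) = 60.
Hence 180 − 60 = 120.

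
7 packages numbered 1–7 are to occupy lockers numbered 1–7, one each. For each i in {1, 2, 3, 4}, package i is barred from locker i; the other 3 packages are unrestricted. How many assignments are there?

Let Aᵢ (for 1 ≤ i ≤ 4) be the placements that put package i in its forbidden locker. Any j of these fix j positions, leaving (7−j)! ways to fill the rest, and there are C(4,j) ways to pick which j.
By inclusion–exclusion, the number of valid placements is Σ_{j=0}^{4} (−1)^j C(4,j)·(7−j)!.
Computing: 5040 − 2880 + 720 − 96 + 6 = 2790.

2790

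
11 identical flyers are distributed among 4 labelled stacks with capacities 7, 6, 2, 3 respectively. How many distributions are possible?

Ignoring the caps, the number of non-negative solutions to x_1+…+x_4 = 11 is C(14,3) = 364.
Subtract solutions that violate a single cap (substitute x_i' = x_i − (cap_i+1)): x_1 ≥ 8 gives C(6,3) = 20; x_2 ≥ 7 gives C(7,3) = 35; x_3 ≥ 3 gives C(11,3) = 165; x_4 ≥ 4 gives C(10,3) = 120. Together 340.
Add back pairs where two caps are both exceeded: 0 + 1 + 0 + 4 + 1 + 35 = 41.
By inclusion–exclusion the count is 364 − 340 + 41 = 65.

65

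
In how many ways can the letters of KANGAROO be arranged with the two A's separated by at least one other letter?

Total arrangements of KANGAROO: 8!/(2!·2!) = 10080.
If the two A's are adjacent, glue them into one block, leaving 7 items to arrange: (7)!/(2!) = 2520 ways.
Hence 10080 − 2520 = 7560.

7560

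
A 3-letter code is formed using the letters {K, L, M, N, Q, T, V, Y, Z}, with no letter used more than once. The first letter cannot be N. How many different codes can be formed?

448

The first letter has 9−1 = 8 choices (anything except N).
The remaining 2 letters are filled from the other 8 symbols without repetition: 8 × 7 = 56.
Total: 8 × 56 = 448.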